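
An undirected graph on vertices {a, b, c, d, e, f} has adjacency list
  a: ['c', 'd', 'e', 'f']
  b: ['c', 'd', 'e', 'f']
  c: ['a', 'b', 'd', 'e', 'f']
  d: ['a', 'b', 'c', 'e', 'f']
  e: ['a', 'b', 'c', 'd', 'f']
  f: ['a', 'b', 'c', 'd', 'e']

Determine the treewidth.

A width-4 tree decomposition is:
Bags: B1 = {b, c, d, e, f}  B2 = {a, c, d, e, f}
Tree: B1–B2
Every bag has size at most 5, so the width is 5 − 1 = 4 and tw(G) ≤ 4. On the other hand G contains the 5-clique {a, c, d, e, f}. A clique must lie in a single bag of any decomposition, so no decomposition can have width below 4. The upper and lower bounds meet at 4, so that is the treewidth.

4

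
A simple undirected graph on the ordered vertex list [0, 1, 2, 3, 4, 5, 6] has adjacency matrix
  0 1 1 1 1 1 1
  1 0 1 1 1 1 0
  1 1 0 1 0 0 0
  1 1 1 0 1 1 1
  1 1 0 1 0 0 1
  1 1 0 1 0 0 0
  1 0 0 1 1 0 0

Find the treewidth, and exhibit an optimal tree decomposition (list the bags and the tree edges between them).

The largest bag has 4 vertices, giving width 3; this decomposition certifies tw(G) ≤ 3. For the lower bound, the 4 vertices {0, 1, 2, 3} are pairwise adjacent, and any tree decomposition puts a clique entirely inside one bag — forcing width ≥ 3. Hence tw(G) = 3 exactly.

Treewidth 3.
Bags: B1 = {0, 1, 3, 4}  B2 = {0, 3, 4, 6}  B3 = {0, 1, 2, 3}  B4 = {0, 1, 3, 5}
Tree: B1–B2, B1–B3, B3–B4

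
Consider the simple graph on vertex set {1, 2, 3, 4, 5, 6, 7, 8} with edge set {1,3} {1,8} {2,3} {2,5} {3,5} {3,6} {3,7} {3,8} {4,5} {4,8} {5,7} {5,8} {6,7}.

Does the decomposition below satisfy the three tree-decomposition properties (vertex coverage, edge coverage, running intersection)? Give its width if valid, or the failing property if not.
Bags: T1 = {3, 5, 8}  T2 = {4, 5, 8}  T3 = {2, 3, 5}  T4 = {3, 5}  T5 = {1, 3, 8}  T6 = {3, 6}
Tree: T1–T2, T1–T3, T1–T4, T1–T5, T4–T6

No — vertex 7 appears in no bag.

A tree decomposition must satisfy three properties: every vertex lies in some bag; for every edge, both endpoints lie together in some bag; and for every vertex, the bags containing it form a connected subtree. Here vertex 7 appears in no bag, so the decomposition is invalid.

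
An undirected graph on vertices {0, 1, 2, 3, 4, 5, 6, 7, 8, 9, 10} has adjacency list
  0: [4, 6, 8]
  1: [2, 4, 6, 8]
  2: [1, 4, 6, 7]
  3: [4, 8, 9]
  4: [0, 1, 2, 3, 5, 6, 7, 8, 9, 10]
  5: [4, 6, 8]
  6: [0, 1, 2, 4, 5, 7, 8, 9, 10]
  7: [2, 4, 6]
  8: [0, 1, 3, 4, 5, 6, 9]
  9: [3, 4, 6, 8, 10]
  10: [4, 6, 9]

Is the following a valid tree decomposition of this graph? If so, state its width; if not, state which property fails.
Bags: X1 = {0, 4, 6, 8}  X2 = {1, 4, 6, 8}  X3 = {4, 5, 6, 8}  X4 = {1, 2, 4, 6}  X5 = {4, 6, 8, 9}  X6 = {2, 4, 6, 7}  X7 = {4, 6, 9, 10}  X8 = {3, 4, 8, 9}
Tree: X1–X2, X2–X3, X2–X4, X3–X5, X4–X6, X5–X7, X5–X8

Yes; width 3.

Every vertex of G appears in some bag (union = {0, 1, 2, 3, 4, 5, 6, 7, 8, 9, 10}); every edge is covered by a bag; and for each vertex v the set of bags containing v is connected in the bag tree. The decomposition is therefore valid. The largest bag has 4 vertices, so the width is 3.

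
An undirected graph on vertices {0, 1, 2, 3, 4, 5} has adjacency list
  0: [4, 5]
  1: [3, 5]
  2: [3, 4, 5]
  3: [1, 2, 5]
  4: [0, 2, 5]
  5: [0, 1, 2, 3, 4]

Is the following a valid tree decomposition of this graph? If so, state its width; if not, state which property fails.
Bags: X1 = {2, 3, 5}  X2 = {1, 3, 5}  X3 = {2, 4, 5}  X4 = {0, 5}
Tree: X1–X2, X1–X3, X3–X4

No — edge (4,0) lies in no bag.

A tree decomposition must satisfy three properties: every vertex lies in some bag; for every edge, both endpoints lie together in some bag; and for every vertex, the bags containing it form a connected subtree. Here edge (4,0) lies in no bag, so the decomposition is invalid.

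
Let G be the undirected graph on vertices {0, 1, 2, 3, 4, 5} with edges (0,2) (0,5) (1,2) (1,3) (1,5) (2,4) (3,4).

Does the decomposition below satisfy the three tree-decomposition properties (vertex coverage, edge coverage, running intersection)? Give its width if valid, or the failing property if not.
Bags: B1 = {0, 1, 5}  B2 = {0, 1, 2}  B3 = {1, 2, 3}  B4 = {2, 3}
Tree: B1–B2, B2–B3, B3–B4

A tree decomposition must satisfy three properties: every vertex lies in some bag; for every edge, both endpoints lie together in some bag; and for every vertex, the bags containing it form a connected subtree. Here vertex 4 appears in no bag, so the decomposition is invalid.

No — vertex 4 appears in no bag.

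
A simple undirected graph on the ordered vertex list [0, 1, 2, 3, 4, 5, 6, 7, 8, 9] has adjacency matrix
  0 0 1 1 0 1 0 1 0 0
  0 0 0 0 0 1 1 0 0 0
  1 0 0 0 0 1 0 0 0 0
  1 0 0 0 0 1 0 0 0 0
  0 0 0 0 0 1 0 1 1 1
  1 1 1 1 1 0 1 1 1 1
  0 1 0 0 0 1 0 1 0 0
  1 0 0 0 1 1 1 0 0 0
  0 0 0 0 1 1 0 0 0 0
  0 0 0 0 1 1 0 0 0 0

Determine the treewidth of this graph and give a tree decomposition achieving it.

Treewidth 2.
Bags: B1 = {0, 5, 7}  B2 = {4, 5, 7}  B3 = {4, 5, 8}  B4 = {0, 2, 5}  B5 = {4, 5, 9}  B6 = {5, 6, 7}  B7 = {1, 5, 6}  B8 = {0, 3, 5}
Tree: B1–B2, B2–B3, B1–B4, B2–B5, B1–B6, B6–B7, B1–B8

Each bag holds 3 vertices, so the decomposition has width 2, which upper-bounds the treewidth. For the lower bound, the 3 vertices {0, 2, 5} are pairwise adjacent, and any tree decomposition puts a clique entirely inside one bag — forcing width ≥ 2. The upper and lower bounds meet at 2, so that is the treewidth.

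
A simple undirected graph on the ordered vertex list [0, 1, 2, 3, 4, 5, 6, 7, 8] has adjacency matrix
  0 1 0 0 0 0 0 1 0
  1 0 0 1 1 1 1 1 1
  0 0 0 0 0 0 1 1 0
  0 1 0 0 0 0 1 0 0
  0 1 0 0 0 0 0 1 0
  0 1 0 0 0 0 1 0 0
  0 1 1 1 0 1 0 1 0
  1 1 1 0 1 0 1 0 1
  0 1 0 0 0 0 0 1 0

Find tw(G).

2

A width-2 tree decomposition is:
Bags: B1 = {1, 6, 7}  B2 = {2, 6, 7}  B3 = {0, 1, 7}  B4 = {1, 3, 6}  B5 = {1, 5, 6}  B6 = {1, 4, 7}  B7 = {1, 7, 8}
Tree: B1–B2, B1–B3, B1–B4, B1–B5, B1–B6, B3–B7
The largest bag has 3 vertices, giving width 2; this decomposition certifies tw(G) ≤ 2. Conversely, {1, 3, 6} is a clique of size 3, and the vertices of any clique must share a bag in every tree decomposition; so some bag has ≥ 3 vertices and tw(G) ≥ 2. Combining the bounds, tw(G) = 2.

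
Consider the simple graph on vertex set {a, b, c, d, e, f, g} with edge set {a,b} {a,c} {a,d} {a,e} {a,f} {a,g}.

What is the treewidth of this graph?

A width-1 tree decomposition is:
Bags: B1 = {a, c}  B2 = {a, b}  B3 = {a, e}  B4 = {a, d}  B5 = {a, f}  B6 = {a, g}
Tree: B1–B2, B1–B3, B3–B4, B1–B5, B3–B6
Each bag holds 2 vertices, so the decomposition has width 1, which upper-bounds the treewidth. Any graph with an edge has treewidth ≥ 1, and G has the edge a–c. Combining the bounds, tw(G) = 1.

1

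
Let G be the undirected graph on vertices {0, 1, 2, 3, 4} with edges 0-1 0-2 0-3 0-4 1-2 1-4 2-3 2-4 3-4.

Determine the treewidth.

3

A width-3 tree decomposition is:
Bags: B1 = {0, 2, 3, 4}  B2 = {0, 1, 2, 4}
Tree: B1–B2
Every bag has size at most 4, so the width is 4 − 1 = 3 and tw(G) ≤ 3. For the lower bound, the 4 vertices {0, 1, 2, 4} are pairwise adjacent, and any tree decomposition puts a clique entirely inside one bag — forcing width ≥ 3. Therefore the treewidth is 3.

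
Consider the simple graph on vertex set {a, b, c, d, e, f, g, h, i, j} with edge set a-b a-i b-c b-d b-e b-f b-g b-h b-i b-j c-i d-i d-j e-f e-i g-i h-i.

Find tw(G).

2

A width-2 tree decomposition is:
Bags: B1 = {b, h, i}  B2 = {b, e, i}  B3 = {b, d, i}  B4 = {b, c, i}  B5 = {b, e, f}  B6 = {b, g, i}  B7 = {a, b, i}  B8 = {b, d, j}
Tree: B1–B2, B2–B3, B3–B4, B2–B5, B4–B6, B4–B7, B3–B8
Each bag holds 3 vertices, so the decomposition has width 2, which upper-bounds the treewidth. On the other hand G contains the 3-clique {b, d, j}. A clique must lie in a single bag of any decomposition, so no decomposition can have width below 2. The upper and lower bounds meet at 2, so that is the treewidth.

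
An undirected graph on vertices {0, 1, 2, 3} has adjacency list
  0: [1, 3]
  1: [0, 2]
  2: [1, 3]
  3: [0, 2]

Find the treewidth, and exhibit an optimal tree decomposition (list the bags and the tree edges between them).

Each bag holds 3 vertices, so the decomposition has width 2, which upper-bounds the treewidth. Since 1–0–3–2–1 is a cycle in G, G is not acyclic. Forests are exactly the graphs of treewidth ≤ 1, so tw(G) ≥ 2. Therefore the treewidth is 2.

Treewidth 2.
One such decomposition:
Bags: B1 = {0, 1, 3}  B2 = {1, 2, 3}
Tree: B1–B2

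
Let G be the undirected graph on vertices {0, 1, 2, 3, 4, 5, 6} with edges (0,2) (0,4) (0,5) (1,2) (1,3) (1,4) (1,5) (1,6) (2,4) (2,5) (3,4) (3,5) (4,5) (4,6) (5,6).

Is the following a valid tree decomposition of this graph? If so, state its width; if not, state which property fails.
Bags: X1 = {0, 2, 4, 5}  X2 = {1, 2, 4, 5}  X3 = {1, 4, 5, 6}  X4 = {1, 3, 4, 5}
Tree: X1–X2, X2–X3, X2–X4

Vertex coverage: the bags together contain {0, 1, 2, 3, 4, 5, 6}, the full vertex set. Edge coverage: each edge of G has both endpoints in at least one bag. Running intersection: for every vertex, the bags containing it form a connected subtree. All three properties hold, so this is a valid tree decomposition of width max|bag| − 1 = 3, and hence tw(G) ≤ 3.

Yes; width 3.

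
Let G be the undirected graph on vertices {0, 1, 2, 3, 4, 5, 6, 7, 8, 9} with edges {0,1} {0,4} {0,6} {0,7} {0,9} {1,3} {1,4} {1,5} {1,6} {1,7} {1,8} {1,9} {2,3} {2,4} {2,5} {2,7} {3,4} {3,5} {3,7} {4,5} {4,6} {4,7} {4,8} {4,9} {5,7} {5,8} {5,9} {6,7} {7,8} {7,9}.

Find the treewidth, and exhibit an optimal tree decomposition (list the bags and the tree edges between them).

The largest bag has 5 vertices, giving width 4; this decomposition certifies tw(G) ≤ 4. On the other hand G contains the 5-clique {0, 1, 4, 7, 9}. A clique must lie in a single bag of any decomposition, so no decomposition can have width below 4. The upper and lower bounds meet at 4, so that is the treewidth.

Treewidth 4.
One such decomposition:
Bags: B1 = {1, 4, 5, 7, 9}  B2 = {0, 1, 4, 7, 9}  B3 = {1, 3, 4, 5, 7}  B4 = {2, 3, 4, 5, 7}  B5 = {1, 4, 5, 7, 8}  B6 = {0, 1, 4, 6, 7}
Tree: B1–B2, B1–B3, B3–B4, B1–B5, B2–B6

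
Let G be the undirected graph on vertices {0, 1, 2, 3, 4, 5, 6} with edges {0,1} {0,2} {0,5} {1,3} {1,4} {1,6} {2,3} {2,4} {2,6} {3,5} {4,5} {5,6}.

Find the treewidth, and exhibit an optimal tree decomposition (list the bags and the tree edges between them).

The largest bag has 4 vertices, giving width 3; this decomposition certifies tw(G) ≤ 3. For the lower bound: the 4 vertex sets {2,6}, {1,4}, {5}, {0} are disjoint, each induces a connected subgraph, and every pair is joined by at least one edge of G. Contracting each set to a single vertex therefore yields K_{4} as a minor, and since treewidth is minor-monotone, tw(G) ≥ tw(K_{4}) = 3. Therefore the treewidth is 3.

Treewidth 3.
One optimal decomposition is:
Bags: B1 = {1, 2, 5, 6}  B2 = {1, 2, 4, 5}  B3 = {0, 1, 2, 5}  B4 = {1, 2, 3, 5}
Tree: B1–B2, B2–B3, B3–B4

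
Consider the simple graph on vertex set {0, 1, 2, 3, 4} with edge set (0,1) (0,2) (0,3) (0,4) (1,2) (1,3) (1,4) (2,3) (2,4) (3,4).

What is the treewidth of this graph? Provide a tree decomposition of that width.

Treewidth 4.
Bags: B1 = {0, 1, 2, 3, 4}
Tree: (single bag)

A single bag containing all 5 vertices is trivially a valid decomposition of width 4. For the lower bound, the 5 vertices {0, 1, 2, 3, 4} are pairwise adjacent, and any tree decomposition puts a clique entirely inside one bag — forcing width ≥ 4. Hence tw(G) = 4 exactly.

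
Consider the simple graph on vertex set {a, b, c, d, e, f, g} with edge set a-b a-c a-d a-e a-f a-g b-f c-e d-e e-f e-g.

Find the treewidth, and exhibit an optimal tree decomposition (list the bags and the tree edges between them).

Treewidth 2.
One such decomposition:
Bags: B1 = {a, e, f}  B2 = {a, e, g}  B3 = {a, d, e}  B4 = {a, c, e}  B5 = {a, b, f}
Tree: B1–B2, B2–B3, B3–B4, B1–B5

Each bag holds 3 vertices, so the decomposition has width 2, which upper-bounds the treewidth. On the other hand G contains the 3-clique {a, d, e}. A clique must lie in a single bag of any decomposition, so no decomposition can have width below 2. Combining the bounds, tw(G) = 2.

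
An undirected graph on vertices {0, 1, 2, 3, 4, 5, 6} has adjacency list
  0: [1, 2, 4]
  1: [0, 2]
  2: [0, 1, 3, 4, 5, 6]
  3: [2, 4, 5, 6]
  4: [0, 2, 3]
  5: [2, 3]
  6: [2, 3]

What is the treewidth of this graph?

A width-2 tree decomposition is:
Bags: B1 = {0, 2, 4}  B2 = {2, 3, 4}  B3 = {2, 3, 6}  B4 = {2, 3, 5}  B5 = {0, 1, 2}
Tree: B1–B2, B2–B3, B2–B4, B1–B5
The largest bag has 3 vertices, giving width 2; this decomposition certifies tw(G) ≤ 2. For the lower bound, the 3 vertices {0, 1, 2} are pairwise adjacent, and any tree decomposition puts a clique entirely inside one bag — forcing width ≥ 2. The upper and lower bounds meet at 2, so that is the treewidth.

2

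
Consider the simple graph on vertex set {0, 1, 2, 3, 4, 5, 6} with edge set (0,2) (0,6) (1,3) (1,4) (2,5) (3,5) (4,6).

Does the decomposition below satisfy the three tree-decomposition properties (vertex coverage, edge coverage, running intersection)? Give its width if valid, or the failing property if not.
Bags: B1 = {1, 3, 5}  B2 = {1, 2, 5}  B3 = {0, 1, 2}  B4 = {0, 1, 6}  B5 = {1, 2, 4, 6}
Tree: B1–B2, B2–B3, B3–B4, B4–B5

A tree decomposition must satisfy three properties: every vertex lies in some bag; for every edge, both endpoints lie together in some bag; and for every vertex, the bags containing it form a connected subtree. Here bags containing vertex 2 are not connected in the tree, so the decomposition is invalid.

No — bags containing vertex 2 are not connected in the tree.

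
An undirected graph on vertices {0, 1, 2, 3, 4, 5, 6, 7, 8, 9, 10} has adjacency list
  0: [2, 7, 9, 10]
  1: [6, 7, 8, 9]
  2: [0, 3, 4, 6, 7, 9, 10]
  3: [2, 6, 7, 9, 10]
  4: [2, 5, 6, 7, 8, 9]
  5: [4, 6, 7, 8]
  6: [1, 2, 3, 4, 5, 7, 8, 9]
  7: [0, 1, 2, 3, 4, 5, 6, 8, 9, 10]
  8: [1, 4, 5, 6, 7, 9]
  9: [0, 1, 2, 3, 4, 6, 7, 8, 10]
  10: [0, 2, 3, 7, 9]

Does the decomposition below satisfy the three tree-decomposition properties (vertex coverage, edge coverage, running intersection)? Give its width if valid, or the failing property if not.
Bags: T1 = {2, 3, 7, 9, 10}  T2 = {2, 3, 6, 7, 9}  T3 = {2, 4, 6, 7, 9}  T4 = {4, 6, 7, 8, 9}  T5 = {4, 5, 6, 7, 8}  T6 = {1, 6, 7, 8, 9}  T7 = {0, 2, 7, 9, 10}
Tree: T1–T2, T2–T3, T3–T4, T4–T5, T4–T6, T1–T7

Yes; width 4.

Vertex coverage: the bags together contain {0, 1, 2, 3, 4, 5, 6, 7, 8, 9, 10}, the full vertex set. Edge coverage: each edge of G has both endpoints in at least one bag. Running intersection: for every vertex, the bags containing it form a connected subtree. All three properties hold, so this is a valid tree decomposition of width max|bag| − 1 = 4, and hence tw(G) ≤ 4.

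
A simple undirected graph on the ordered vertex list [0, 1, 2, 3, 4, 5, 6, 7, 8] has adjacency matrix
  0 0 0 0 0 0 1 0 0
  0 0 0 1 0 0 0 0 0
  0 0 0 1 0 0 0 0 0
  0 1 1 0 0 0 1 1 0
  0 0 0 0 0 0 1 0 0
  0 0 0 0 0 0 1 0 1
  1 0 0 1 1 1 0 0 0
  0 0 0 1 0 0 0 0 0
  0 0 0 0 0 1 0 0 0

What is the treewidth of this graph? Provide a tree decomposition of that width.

Treewidth 1.
Bags: B1 = {0, 6}  B2 = {3, 6}  B3 = {2, 3}  B4 = {3, 7}  B5 = {1, 3}  B6 = {4, 6}  B7 = {5, 6}  B8 = {5, 8}
Tree: B1–B2, B2–B3, B3–B4, B4–B5, B2–B6, B1–B7, B7–B8

Each bag holds 2 vertices, so the decomposition has width 1, which upper-bounds the treewidth. Since G has at least one edge (e.g. 6–0), it is not an edgeless graph, so tw(G) ≥ 1. Therefore the treewidth is 1.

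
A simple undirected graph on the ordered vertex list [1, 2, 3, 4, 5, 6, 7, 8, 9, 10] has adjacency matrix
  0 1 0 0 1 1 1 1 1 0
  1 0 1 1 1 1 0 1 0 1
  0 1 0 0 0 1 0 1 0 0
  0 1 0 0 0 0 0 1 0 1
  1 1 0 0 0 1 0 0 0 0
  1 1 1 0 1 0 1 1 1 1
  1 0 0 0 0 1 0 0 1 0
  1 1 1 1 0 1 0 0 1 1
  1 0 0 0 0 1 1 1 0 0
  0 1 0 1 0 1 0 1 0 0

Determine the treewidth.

A width-3 tree decomposition is:
Bags: B1 = {2, 4, 8, 10}  B2 = {2, 6, 8, 10}  B3 = {2, 3, 6, 8}  B4 = {1, 2, 6, 8}  B5 = {1, 6, 8, 9}  B6 = {1, 2, 5, 6}  B7 = {1, 6, 7, 9}
Tree: B1–B2, B2–B3, B3–B4, B4–B5, B4–B6, B5–B7
Each bag holds 4 vertices, so the decomposition has width 3, which upper-bounds the treewidth. On the other hand G contains the 4-clique {2, 4, 8, 10}. A clique must lie in a single bag of any decomposition, so no decomposition can have width below 3. The upper and lower bounds meet at 3, so that is the treewidth.

3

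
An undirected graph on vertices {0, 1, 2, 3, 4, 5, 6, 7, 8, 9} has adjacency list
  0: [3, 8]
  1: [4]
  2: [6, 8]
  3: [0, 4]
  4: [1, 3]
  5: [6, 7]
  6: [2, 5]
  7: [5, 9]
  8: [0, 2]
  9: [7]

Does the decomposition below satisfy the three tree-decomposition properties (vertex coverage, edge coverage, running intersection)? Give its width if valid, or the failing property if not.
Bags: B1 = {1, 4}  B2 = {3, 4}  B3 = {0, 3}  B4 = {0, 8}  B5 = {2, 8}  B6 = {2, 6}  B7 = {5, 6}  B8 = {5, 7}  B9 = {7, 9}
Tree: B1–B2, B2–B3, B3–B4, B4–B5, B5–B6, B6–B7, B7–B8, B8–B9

Checking the three conditions: (i) the bags cover all of {0, 1, 2, 3, 4, 5, 6, 7, 8, 9}; (ii) for each edge, some bag contains both endpoints; (iii) the bags containing any fixed vertex form a subtree. All hold, so the decomposition is valid with width 2 − 1 = 1.

Yes; width 1.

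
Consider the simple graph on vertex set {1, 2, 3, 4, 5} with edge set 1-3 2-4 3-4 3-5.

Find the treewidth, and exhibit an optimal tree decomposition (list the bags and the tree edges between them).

The largest bag has 2 vertices, giving width 1; this decomposition certifies tw(G) ≤ 1. Since G has at least one edge (e.g. 3–4), it is not an edgeless graph, so tw(G) ≥ 1. Combining the bounds, tw(G) = 1.

Treewidth 1.
One such decomposition:
Bags: B1 = {3, 4}  B2 = {1, 3}  B3 = {2, 4}  B4 = {3, 5}
Tree: B1–B2, B1–B3, B1–B4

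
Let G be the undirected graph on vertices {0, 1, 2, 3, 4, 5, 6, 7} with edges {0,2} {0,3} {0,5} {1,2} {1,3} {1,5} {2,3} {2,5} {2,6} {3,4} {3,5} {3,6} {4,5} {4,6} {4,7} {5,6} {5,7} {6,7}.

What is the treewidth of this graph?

3

A width-3 tree decomposition is:
Bags: B1 = {4, 5, 6, 7}  B2 = {3, 4, 5, 6}  B3 = {2, 3, 5, 6}  B4 = {1, 2, 3, 5}  B5 = {0, 2, 3, 5}
Tree: B1–B2, B2–B3, B3–B4, B3–B5
Each bag holds 4 vertices, so the decomposition has width 3, which upper-bounds the treewidth. Conversely, {0, 2, 3, 5} is a clique of size 4, and the vertices of any clique must share a bag in every tree decomposition; so some bag has ≥ 4 vertices and tw(G) ≥ 3. The upper and lower bounds meet at 3, so that is the treewidth.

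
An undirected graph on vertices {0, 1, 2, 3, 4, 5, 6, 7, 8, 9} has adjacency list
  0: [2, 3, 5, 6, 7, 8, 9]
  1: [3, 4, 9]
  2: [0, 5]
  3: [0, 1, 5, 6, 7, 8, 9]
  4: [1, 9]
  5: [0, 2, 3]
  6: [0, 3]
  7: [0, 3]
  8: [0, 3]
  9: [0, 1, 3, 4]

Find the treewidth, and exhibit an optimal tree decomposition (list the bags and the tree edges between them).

Each bag holds 3 vertices, so the decomposition has width 2, which upper-bounds the treewidth. On the other hand G contains the 3-clique {0, 2, 5}. A clique must lie in a single bag of any decomposition, so no decomposition can have width below 2. Therefore the treewidth is 2.

Treewidth 2.
One such decomposition:
Bags: B1 = {0, 3, 8}  B2 = {0, 3, 7}  B3 = {0, 3, 6}  B4 = {0, 3, 5}  B5 = {0, 3, 9}  B6 = {0, 2, 5}  B7 = {1, 3, 9}  B8 = {1, 4, 9}
Tree: B1–B2, B2–B3, B2–B4, B4–B5, B4–B6, B5–B7, B7–B8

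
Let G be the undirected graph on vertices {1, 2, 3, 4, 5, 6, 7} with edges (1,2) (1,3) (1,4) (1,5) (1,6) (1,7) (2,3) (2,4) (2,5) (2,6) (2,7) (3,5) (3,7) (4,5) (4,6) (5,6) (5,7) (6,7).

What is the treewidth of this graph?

A width-4 tree decomposition is:
Bags: B1 = {1, 2, 3, 5, 7}  B2 = {1, 2, 5, 6, 7}  B3 = {1, 2, 4, 5, 6}
Tree: B1–B2, B2–B3
The largest bag has 5 vertices, giving width 4; this decomposition certifies tw(G) ≤ 4. Conversely, {1, 2, 3, 5, 7} is a clique of size 5, and the vertices of any clique must share a bag in every tree decomposition; so some bag has ≥ 5 vertices and tw(G) ≥ 4. Hence tw(G) = 4 exactly.

4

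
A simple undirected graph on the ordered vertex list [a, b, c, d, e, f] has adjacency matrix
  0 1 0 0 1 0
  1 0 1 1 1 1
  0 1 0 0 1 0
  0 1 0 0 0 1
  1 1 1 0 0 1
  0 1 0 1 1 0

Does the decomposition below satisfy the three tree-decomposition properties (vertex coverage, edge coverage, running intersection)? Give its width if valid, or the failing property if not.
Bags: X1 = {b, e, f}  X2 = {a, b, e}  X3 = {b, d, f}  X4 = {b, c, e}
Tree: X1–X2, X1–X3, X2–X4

Yes; width 2.

Checking the three conditions: (i) the bags cover all of {a, b, c, d, e, f}; (ii) for each edge, some bag contains both endpoints; (iii) the bags containing any fixed vertex form a subtree. All hold, so the decomposition is valid with width 3 − 1 = 2.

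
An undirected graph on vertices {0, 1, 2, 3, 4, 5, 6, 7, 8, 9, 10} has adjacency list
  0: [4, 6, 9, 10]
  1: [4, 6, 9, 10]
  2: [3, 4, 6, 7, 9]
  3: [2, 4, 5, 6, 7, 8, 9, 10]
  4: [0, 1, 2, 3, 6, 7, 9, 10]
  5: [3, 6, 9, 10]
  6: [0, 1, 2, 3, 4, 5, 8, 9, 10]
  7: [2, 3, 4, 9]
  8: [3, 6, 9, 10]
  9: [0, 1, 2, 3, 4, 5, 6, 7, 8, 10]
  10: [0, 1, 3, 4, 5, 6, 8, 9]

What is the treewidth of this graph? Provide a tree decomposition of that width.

Each bag holds 5 vertices, so the decomposition has width 4, which upper-bounds the treewidth. Conversely, {2, 3, 4, 6, 9} is a clique of size 5, and the vertices of any clique must share a bag in every tree decomposition; so some bag has ≥ 5 vertices and tw(G) ≥ 4. Therefore the treewidth is 4.

Treewidth 4.
One such decomposition:
Bags: B1 = {3, 4, 6, 9, 10}  B2 = {3, 6, 8, 9, 10}  B3 = {3, 5, 6, 9, 10}  B4 = {0, 4, 6, 9, 10}  B5 = {2, 3, 4, 6, 9}  B6 = {1, 4, 6, 9, 10}  B7 = {2, 3, 4, 7, 9}
Tree: B1–B2, B2–B3, B1–B4, B1–B5, B1–B6, B5–B7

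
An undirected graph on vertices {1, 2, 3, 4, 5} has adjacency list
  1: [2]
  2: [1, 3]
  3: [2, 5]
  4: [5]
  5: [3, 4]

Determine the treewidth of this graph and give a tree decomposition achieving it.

The largest bag has 2 vertices, giving width 1; this decomposition certifies tw(G) ≤ 1. Any graph with an edge has treewidth ≥ 1, and G has the edge 2–3. The upper and lower bounds meet at 1, so that is the treewidth.

Treewidth 1.
One such decomposition:
Bags: B1 = {2, 3}  B2 = {3, 5}  B3 = {1, 2}  B4 = {4, 5}
Tree: B1–B2, B1–B3, B2–B4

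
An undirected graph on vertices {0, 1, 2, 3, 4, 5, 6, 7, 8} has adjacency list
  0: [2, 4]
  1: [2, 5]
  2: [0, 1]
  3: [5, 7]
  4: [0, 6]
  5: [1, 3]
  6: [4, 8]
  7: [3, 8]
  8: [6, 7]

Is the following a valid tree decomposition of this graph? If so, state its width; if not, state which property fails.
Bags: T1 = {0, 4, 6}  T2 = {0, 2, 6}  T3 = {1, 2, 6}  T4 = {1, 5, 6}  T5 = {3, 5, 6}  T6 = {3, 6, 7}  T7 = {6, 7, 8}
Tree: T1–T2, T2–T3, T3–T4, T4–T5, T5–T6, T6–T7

Every vertex of G appears in some bag (union = {0, 1, 2, 3, 4, 5, 6, 7, 8}); every edge is covered by a bag; and for each vertex v the set of bags containing v is connected in the bag tree. The decomposition is therefore valid. The largest bag has 3 vertices, so the width is 2.

Yes; width 2.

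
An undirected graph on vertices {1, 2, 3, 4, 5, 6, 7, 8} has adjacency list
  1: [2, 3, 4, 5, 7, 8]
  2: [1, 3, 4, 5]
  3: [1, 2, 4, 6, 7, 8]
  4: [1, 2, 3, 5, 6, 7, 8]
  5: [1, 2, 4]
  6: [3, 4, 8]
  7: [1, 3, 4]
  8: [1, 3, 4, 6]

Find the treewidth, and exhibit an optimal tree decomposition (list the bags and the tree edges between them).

Treewidth 3.
Bags: B1 = {1, 2, 3, 4}  B2 = {1, 3, 4, 7}  B3 = {1, 3, 4, 8}  B4 = {3, 4, 6, 8}  B5 = {1, 2, 4, 5}
Tree: B1–B2, B1–B3, B3–B4, B1–B5

Every bag has size at most 4, so the width is 4 − 1 = 3 and tw(G) ≤ 3. For the lower bound, the 4 vertices {1, 3, 4, 8} are pairwise adjacent, and any tree decomposition puts a clique entirely inside one bag — forcing width ≥ 3. Combining the bounds, tw(G) = 3.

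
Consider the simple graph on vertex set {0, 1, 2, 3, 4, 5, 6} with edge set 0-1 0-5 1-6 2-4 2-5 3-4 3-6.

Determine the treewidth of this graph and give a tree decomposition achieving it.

Treewidth 2.
One such decomposition:
Bags: B1 = {3, 4, 6}  B2 = {2, 4, 6}  B3 = {2, 5, 6}  B4 = {0, 5, 6}  B5 = {0, 1, 6}
Tree: B1–B2, B2–B3, B3–B4, B4–B5

Every bag has size at most 3, so the width is 3 − 1 = 2 and tw(G) ≤ 2. For the lower bound, G contains the cycle 6–3–4–2–5–0–1–6, so G is not a forest; only forests have treewidth ≤ 1, hence tw(G) ≥ 2. Combining the bounds, tw(G) = 2.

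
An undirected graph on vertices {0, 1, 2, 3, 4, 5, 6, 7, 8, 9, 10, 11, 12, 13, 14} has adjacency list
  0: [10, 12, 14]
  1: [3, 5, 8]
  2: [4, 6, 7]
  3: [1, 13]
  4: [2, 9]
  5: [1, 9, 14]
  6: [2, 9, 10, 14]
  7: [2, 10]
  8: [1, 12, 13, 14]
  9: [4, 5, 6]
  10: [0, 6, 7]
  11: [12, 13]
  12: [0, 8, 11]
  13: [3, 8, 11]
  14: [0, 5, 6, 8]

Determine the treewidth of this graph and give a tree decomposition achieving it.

Treewidth 3.
Bags: B1 = {1, 3, 11, 13}  B2 = {1, 8, 11, 13}  B3 = {1, 8, 11, 12}  B4 = {1, 5, 8, 12}  B5 = {5, 8, 12, 14}  B6 = {0, 5, 12, 14}  B7 = {0, 5, 9, 14}  B8 = {0, 6, 9, 14}  B9 = {0, 6, 9, 10}  B10 = {4, 6, 9, 10}  B11 = {2, 4, 6, 10}  B12 = {2, 4, 7, 10}
Tree: B1–B2, B2–B3, B3–B4, B4–B5, B5–B6, B6–B7, B7–B8, B8–B9, B9–B10, B10–B11, B11–B12

Every bag has size at most 4, so the width is 4 − 1 = 3 and tw(G) ≤ 3. For the lower bound: the 4 vertex sets {3,11,13}, {1}, {8}, {0,5,12,14} are disjoint, each induces a connected subgraph, and every pair is joined by at least one edge of G. Contracting each set to a single vertex therefore yields K_{4} as a minor, and since treewidth is minor-monotone, tw(G) ≥ tw(K_{4}) = 3. Combining the bounds, tw(G) = 3.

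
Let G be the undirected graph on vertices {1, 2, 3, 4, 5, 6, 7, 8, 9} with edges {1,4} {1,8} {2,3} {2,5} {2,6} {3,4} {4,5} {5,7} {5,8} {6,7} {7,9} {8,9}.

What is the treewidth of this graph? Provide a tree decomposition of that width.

Treewidth 3.
One optimal decomposition is:
Bags: B1 = {2, 6, 7, 9}  B2 = {2, 5, 7, 9}  B3 = {2, 5, 8, 9}  B4 = {2, 3, 5, 8}  B5 = {3, 4, 5, 8}  B6 = {1, 3, 4, 8}
Tree: B1–B2, B2–B3, B3–B4, B4–B5, B5–B6

The largest bag has 4 vertices, giving width 3; this decomposition certifies tw(G) ≤ 3. For the lower bound: the 4 vertex sets {6,7,9}, {2}, {5}, {1,3,4,8} are disjoint, each induces a connected subgraph, and every pair is joined by at least one edge of G. Contracting each set to a single vertex therefore yields K_{4} as a minor, and since treewidth is minor-monotone, tw(G) ≥ tw(K_{4}) = 3. Combining the bounds, tw(G) = 3.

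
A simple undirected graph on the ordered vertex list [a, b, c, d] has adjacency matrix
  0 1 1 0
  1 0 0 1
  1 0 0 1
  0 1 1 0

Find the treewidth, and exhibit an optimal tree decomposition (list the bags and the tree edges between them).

Every bag has size at most 3, so the width is 3 − 1 = 2 and tw(G) ≤ 2. For the lower bound, G contains the cycle d–c–a–b–d, so G is not a forest; only forests have treewidth ≤ 1, hence tw(G) ≥ 2. Hence tw(G) = 2 exactly.

Treewidth 2.
Bags: B1 = {a, c, d}  B2 = {a, b, d}
Tree: B1–B2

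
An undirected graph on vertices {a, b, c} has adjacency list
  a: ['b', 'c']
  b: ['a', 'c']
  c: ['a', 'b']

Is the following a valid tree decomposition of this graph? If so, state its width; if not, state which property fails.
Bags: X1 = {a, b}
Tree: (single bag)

A tree decomposition must satisfy three properties: every vertex lies in some bag; for every edge, both endpoints lie together in some bag; and for every vertex, the bags containing it form a connected subtree. Here vertex c appears in no bag, so the decomposition is invalid.

No — vertex c appears in no bag.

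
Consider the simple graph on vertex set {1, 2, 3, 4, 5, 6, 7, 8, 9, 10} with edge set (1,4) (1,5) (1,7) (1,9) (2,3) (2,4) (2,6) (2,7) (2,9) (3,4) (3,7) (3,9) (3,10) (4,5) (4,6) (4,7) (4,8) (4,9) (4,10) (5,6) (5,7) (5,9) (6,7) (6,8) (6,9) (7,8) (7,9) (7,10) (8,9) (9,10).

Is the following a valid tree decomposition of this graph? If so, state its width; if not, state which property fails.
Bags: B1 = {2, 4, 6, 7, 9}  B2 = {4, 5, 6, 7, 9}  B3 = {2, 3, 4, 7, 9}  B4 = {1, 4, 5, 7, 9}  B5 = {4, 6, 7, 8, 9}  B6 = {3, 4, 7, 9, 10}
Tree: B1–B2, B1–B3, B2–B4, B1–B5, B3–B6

Checking the three conditions: (i) the bags cover all of {1, 2, 3, 4, 5, 6, 7, 8, 9, 10}; (ii) for each edge, some bag contains both endpoints; (iii) the bags containing any fixed vertex form a subtree. All hold, so the decomposition is valid with width 5 − 1 = 4.

Yes; width 4.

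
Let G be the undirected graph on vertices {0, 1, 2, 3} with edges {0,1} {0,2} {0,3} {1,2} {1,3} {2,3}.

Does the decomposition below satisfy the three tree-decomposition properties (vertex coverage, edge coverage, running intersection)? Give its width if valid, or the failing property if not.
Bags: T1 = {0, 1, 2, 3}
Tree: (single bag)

Every vertex of G appears in some bag (union = {0, 1, 2, 3}); every edge is covered by a bag; and for each vertex v the set of bags containing v is connected in the bag tree. The decomposition is therefore valid. The largest bag has 4 vertices, so the width is 3.

Yes; width 3.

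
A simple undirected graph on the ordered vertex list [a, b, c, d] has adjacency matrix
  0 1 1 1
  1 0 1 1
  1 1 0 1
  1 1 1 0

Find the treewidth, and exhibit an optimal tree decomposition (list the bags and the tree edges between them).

Treewidth 3.
Bags: B1 = {a, b, c, d}
Tree: (single bag)

A single bag containing all 4 vertices is trivially a valid decomposition of width 3. Conversely, {a, b, c, d} is a clique of size 4, and the vertices of any clique must share a bag in every tree decomposition; so some bag has ≥ 4 vertices and tw(G) ≥ 3. Combining the bounds, tw(G) = 3.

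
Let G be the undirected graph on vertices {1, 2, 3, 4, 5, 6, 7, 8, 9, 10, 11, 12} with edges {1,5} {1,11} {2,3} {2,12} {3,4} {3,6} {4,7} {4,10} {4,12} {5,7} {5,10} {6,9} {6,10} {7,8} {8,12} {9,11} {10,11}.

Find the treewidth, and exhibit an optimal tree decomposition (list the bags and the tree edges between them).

Every bag has size at most 4, so the width is 4 − 1 = 3 and tw(G) ≤ 3. For the lower bound: the 4 vertex sets {2,8,12}, {7}, {4}, {3,5,6,10} are disjoint, each induces a connected subgraph, and every pair is joined by at least one edge of G. Contracting each set to a single vertex therefore yields K_{4} as a minor, and since treewidth is minor-monotone, tw(G) ≥ tw(K_{4}) = 3. Therefore the treewidth is 3.

Treewidth 3.
Bags: B1 = {2, 7, 8, 12}  B2 = {2, 4, 7, 12}  B3 = {2, 3, 4, 7}  B4 = {3, 4, 5, 7}  B5 = {3, 4, 5, 10}  B6 = {3, 5, 6, 10}  B7 = {1, 5, 6, 10}  B8 = {1, 6, 10, 11}  B9 = {1, 6, 9, 11}
Tree: B1–B2, B2–B3, B3–B4, B4–B5, B5–B6, B6–B7, B7–B8, B8–B9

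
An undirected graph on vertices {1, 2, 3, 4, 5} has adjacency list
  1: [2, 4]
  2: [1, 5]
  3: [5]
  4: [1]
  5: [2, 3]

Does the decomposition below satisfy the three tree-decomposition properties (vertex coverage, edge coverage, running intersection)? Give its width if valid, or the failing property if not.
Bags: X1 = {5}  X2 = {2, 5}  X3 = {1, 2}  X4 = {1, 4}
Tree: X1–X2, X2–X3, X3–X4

A tree decomposition must satisfy three properties: every vertex lies in some bag; for every edge, both endpoints lie together in some bag; and for every vertex, the bags containing it form a connected subtree. Here vertex 3 appears in no bag, so the decomposition is invalid.

No — vertex 3 appears in no bag.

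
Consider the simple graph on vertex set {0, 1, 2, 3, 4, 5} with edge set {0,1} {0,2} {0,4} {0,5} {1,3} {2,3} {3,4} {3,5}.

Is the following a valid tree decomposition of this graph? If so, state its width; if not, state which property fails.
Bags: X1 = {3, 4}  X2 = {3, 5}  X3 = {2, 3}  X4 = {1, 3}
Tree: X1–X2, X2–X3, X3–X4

A tree decomposition must satisfy three properties: every vertex lies in some bag; for every edge, both endpoints lie together in some bag; and for every vertex, the bags containing it form a connected subtree. Here vertex 0 appears in no bag, so the decomposition is invalid.

No — vertex 0 appears in no bag.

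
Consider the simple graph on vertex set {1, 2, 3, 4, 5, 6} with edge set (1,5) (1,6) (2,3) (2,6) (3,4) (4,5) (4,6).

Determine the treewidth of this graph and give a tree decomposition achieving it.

Treewidth 2.
One such decomposition:
Bags: B1 = {2, 3, 6}  B2 = {3, 4, 6}  B3 = {1, 4, 6}  B4 = {1, 4, 5}
Tree: B1–B2, B2–B3, B3–B4

The largest bag has 3 vertices, giving width 2; this decomposition certifies tw(G) ≤ 2. The edges 2–3–4–6–2 form a cycle, so G is not a tree and its treewidth is at least 2. Therefore the treewidth is 2.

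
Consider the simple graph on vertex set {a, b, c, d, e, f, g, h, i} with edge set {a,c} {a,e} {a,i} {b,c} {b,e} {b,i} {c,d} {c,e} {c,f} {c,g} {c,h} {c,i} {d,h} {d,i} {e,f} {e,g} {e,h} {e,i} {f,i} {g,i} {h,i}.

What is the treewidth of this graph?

A width-3 tree decomposition is:
Bags: B1 = {c, e, h, i}  B2 = {c, e, f, i}  B3 = {c, d, h, i}  B4 = {a, c, e, i}  B5 = {b, c, e, i}  B6 = {c, e, g, i}
Tree: B1–B2, B1–B3, B2–B4, B1–B5, B5–B6
Every bag has size at most 4, so the width is 4 − 1 = 3 and tw(G) ≤ 3. Conversely, {c, d, h, i} is a clique of size 4, and the vertices of any clique must share a bag in every tree decomposition; so some bag has ≥ 4 vertices and tw(G) ≥ 3. Combining the bounds, tw(G) = 3.

3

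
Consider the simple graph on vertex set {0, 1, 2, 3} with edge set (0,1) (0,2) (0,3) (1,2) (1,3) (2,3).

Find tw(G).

3

A width-3 tree decomposition is:
Bags: B1 = {0, 1, 2, 3}
Tree: (single bag)
With just one bag of size 4, the width is 4 − 1 = 3, so tw(G) ≤ 3. On the other hand G contains the 4-clique {0, 1, 2, 3}. A clique must lie in a single bag of any decomposition, so no decomposition can have width below 3. The upper and lower bounds meet at 3, so that is the treewidth.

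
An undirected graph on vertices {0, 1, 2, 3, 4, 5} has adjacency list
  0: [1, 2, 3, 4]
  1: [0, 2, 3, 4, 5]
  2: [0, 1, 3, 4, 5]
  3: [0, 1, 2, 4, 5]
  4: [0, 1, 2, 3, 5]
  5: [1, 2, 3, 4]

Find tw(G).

4

A width-4 tree decomposition is:
Bags: B1 = {0, 1, 2, 3, 4}  B2 = {1, 2, 3, 4, 5}
Tree: B1–B2
Each bag holds 5 vertices, so the decomposition has width 4, which upper-bounds the treewidth. Conversely, {0, 1, 2, 3, 4} is a clique of size 5, and the vertices of any clique must share a bag in every tree decomposition; so some bag has ≥ 5 vertices and tw(G) ≥ 4. Therefore the treewidth is 4.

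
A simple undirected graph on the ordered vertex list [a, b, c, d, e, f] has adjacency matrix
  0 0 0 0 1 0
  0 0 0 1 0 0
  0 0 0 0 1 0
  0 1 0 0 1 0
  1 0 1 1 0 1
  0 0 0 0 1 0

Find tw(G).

1

A width-1 tree decomposition is:
Bags: B1 = {b, d}  B2 = {d, e}  B3 = {c, e}  B4 = {e, f}  B5 = {a, e}
Tree: B1–B2, B2–B3, B2–B4, B2–B5
The largest bag has 2 vertices, giving width 1; this decomposition certifies tw(G) ≤ 1. Since G has at least one edge (e.g. b–d), it is not an edgeless graph, so tw(G) ≥ 1. Therefore the treewidth is 1.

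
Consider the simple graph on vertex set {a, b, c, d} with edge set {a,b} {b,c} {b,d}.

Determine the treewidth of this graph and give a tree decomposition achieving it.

Every bag has size at most 2, so the width is 2 − 1 = 1 and tw(G) ≤ 1. Any graph with an edge has treewidth ≥ 1, and G has the edge b–c. The upper and lower bounds meet at 1, so that is the treewidth.

Treewidth 1.
One optimal decomposition is:
Bags: B1 = {b, c}  B2 = {a, b}  B3 = {b, d}
Tree: B1–B2, B1–B3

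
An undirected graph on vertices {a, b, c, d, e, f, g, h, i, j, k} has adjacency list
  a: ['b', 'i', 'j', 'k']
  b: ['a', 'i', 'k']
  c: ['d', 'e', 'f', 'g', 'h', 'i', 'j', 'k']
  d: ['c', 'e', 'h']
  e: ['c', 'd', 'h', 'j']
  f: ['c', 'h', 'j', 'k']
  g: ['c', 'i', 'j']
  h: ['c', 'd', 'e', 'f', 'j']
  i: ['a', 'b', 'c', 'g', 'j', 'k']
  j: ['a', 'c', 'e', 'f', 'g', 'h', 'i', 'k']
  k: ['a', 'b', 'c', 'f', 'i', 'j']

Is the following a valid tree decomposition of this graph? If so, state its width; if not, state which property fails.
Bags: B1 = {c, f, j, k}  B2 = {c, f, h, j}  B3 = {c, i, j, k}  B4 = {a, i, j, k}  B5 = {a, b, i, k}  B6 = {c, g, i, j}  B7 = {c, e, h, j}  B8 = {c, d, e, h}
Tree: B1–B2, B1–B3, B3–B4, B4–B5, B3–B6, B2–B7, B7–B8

Every vertex of G appears in some bag (union = {a, b, c, d, e, f, g, h, i, j, k}); every edge is covered by a bag; and for each vertex v the set of bags containing v is connected in the bag tree. The decomposition is therefore valid. The largest bag has 4 vertices, so the width is 3.

Yes; width 3.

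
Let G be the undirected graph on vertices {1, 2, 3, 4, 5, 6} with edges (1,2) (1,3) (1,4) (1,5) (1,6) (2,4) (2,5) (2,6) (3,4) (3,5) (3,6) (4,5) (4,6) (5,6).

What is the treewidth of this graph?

4

A width-4 tree decomposition is:
Bags: B1 = {1, 3, 4, 5, 6}  B2 = {1, 2, 4, 5, 6}
Tree: B1–B2
Each bag holds 5 vertices, so the decomposition has width 4, which upper-bounds the treewidth. For the lower bound, the 5 vertices {1, 2, 4, 5, 6} are pairwise adjacent, and any tree decomposition puts a clique entirely inside one bag — forcing width ≥ 4. Therefore the treewidth is 4.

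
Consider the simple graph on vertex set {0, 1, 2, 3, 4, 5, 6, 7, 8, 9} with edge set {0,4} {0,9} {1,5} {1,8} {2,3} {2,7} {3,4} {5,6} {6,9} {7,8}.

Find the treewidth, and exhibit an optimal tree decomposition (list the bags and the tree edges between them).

Treewidth 2.
One such decomposition:
Bags: B1 = {2, 3, 7}  B2 = {3, 7, 8}  B3 = {1, 3, 8}  B4 = {1, 3, 5}  B5 = {3, 5, 6}  B6 = {3, 6, 9}  B7 = {0, 3, 9}  B8 = {0, 3, 4}
Tree: B1–B2, B2–B3, B3–B4, B4–B5, B5–B6, B6–B7, B7–B8

The largest bag has 3 vertices, giving width 2; this decomposition certifies tw(G) ≤ 2. Since 3–2–7–8–1–5–6–9–0–4–3 is a cycle in G, G is not acyclic. Forests are exactly the graphs of treewidth ≤ 1, so tw(G) ≥ 2. Combining the bounds, tw(G) = 2.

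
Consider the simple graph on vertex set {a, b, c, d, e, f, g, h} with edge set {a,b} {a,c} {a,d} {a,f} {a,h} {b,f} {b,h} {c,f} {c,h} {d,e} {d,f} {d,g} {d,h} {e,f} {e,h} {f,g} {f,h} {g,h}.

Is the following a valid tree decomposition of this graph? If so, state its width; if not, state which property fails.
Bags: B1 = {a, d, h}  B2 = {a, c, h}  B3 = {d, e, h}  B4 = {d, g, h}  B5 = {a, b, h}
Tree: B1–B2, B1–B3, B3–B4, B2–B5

No — vertex f appears in no bag.

A tree decomposition must satisfy three properties: every vertex lies in some bag; for every edge, both endpoints lie together in some bag; and for every vertex, the bags containing it form a connected subtree. Here vertex f appears in no bag, so the decomposition is invalid.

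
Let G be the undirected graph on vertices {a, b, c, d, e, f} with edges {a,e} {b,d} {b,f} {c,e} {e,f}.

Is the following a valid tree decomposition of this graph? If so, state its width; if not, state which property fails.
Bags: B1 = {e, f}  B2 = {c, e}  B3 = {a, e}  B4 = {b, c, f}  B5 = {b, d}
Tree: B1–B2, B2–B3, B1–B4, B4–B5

A tree decomposition must satisfy three properties: every vertex lies in some bag; for every edge, both endpoints lie together in some bag; and for every vertex, the bags containing it form a connected subtree. Here bags containing vertex c are not connected in the tree, so the decomposition is invalid.

No — bags containing vertex c are not connected in the tree.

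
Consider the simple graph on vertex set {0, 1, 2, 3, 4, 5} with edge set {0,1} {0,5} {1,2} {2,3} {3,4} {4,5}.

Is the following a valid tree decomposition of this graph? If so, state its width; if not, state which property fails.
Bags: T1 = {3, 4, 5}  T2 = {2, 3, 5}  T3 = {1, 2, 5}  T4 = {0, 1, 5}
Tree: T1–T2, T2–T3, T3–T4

Yes; width 2.

Checking the three conditions: (i) the bags cover all of {0, 1, 2, 3, 4, 5}; (ii) for each edge, some bag contains both endpoints; (iii) the bags containing any fixed vertex form a subtree. All hold, so the decomposition is valid with width 3 − 1 = 2.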